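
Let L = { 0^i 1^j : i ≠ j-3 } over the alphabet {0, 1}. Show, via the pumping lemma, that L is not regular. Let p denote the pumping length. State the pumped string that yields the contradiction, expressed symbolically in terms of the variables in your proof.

0^{p+p!} 1^{p+p!+3}

Suppose for contradiction that L is regular, and let p be the pumping length.
Choose w = 0^p 1^{p+p!+3}. Since p ≠ (p+p!+3)-3 = p+p!, w ∈ L; and |w| ≥ p.
Write w = xyz as guaranteed by the lemma, with |xy| ≤ p and |y| ≥ 1.
The first p characters of w are 0's, so xy (and hence y) consists only of 0's. Write y = 0^k, 1 ≤ k ≤ p.
Since 1 ≤ k ≤ p, k divides p!; set t = 1 + p!/k. Then xy^t z has p + (p!/k)·k = p + p! copies of 0. Now the 0-count is p+p! and (1-count)-3 = (p+p!+3)-3 = p+p!, so i ≠ j-3 fails. So xy^t z = 0^{p+p!} 1^{p+p!+3} ∉ L.
This is a contradiction; hence L is not regular.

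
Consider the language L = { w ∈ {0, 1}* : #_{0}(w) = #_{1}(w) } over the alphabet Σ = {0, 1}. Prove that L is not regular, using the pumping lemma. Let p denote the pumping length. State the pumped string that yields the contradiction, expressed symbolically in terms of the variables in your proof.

Assume L is regular. Let p be the pumping length given by the pumping lemma.
Choose w = 0^p 1^p ∈ L with |w| = 2p ≥ p.
By the pumping lemma, w = xyz with |xy| ≤ p and y is nonempty.
Because |xy| ≤ p and w begins with p copies of 0, we have y = 0^k with 1 ≤ k ≤ p.
Pump with i = 2: xy^2z = 0^{p+k} 1^p has p+k occurrences of 0 but only p of 1. Since k ≥ 1 the counts differ, so xy^2z ∉ L.
This is a contradiction; hence L is not regular.

0^{p+k} 1^p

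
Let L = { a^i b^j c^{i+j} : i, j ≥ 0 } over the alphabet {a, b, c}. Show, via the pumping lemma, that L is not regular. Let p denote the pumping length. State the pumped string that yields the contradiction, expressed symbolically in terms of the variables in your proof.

a^{p+k} b^p c^{2p}

Assume L is regular; let p be its pumping constant.
Take w = a^p b^p c^{2p} ∈ L (with i=j=p, i+j=2p), |w| = 4p ≥ p.
Write w = xyz as guaranteed by the lemma, with |xy| ≤ p and |y| ≥ 1.
Since the first p symbols of w are all a's and |xy| ≤ p, y lies entirely in the leading a-block: y = a^k for some k with 1 ≤ k ≤ p.
Consider xy^2z = a^{p+k} b^p c^{2p}. Now the a- and b-counts sum to 2p+k, but the c-count is 2p ≠ 2p+k. So xy^2z ∉ L.
This contradicts the pumping lemma, so L is not regular.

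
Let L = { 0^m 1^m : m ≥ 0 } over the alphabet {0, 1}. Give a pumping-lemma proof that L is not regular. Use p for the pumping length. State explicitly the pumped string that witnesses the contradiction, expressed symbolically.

Suppose for contradiction that L is regular, and let p be the pumping length.
Take w = 0^p 1^p. Then w ∈ L and |w| = 2p ≥ p.
The pumping lemma gives a decomposition w = xyz where |xy| ≤ p and y is nonempty.
The first p characters of w are 0's, so xy (and hence y) consists only of 0's. Write y = 0^k, 1 ≤ k ≤ p.
Pump with i = 2: xy^2z = 0^{p+k} 1^p. For this to lie in L we would need p = p+k, which forces k = 0. But k ≥ 1, so xy^2z ∉ L.
Contradiction. Therefore L is not regular.

0^{p+k} 1^p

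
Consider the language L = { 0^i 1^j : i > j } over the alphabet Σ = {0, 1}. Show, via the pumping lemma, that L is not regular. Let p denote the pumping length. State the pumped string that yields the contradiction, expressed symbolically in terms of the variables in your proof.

0^{p+1-k} 1^p

Suppose for contradiction that L is regular, and let p be the pumping length.
Choose w = 0^{p+1} 1^p ∈ L, with |w| = 2p+1 ≥ p.
By the pumping lemma, w = xyz with |xy| ≤ p and |y| > 0.
The first p characters of w are 0's, so xy (and hence y) consists only of 0's. Write y = 0^k, 1 ≤ k ≤ p.
Consider xy^0z = xz = 0^{p+1-k} 1^p. Since k ≥ 1, the 0-count p+1-k is at most p, so i > j fails; thus xz ∉ L.
This contradicts the pumping lemma, so L is not regular.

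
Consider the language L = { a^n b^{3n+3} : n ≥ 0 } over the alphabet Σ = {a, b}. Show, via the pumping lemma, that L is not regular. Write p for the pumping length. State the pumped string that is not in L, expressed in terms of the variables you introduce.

a^{p+k} b^{3p+3}

Assume L is regular. Let p be the pumping length given by the pumping lemma.
Take w = a^p b^{3p+3}. Then w ∈ L and |w| = 4p+3 ≥ p.
By the pumping lemma, w = xyz with |xy| ≤ p and y is nonempty.
Because |xy| ≤ p and w begins with p copies of a, we have y = a^k with 1 ≤ k ≤ p.
Pump with i = 2: xy^2z = a^{p+k} b^{3p+3}. For this to lie in L we would need 3p+3 = 3(p+k)+3, which forces k = 0. But k ≥ 1, so xy^2z ∉ L.
This contradicts the pumping lemma, so L is not regular.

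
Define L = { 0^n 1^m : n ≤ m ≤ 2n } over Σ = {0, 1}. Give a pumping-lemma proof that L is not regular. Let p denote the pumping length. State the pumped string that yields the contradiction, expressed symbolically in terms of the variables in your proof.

0^{p+k} 1^p

Suppose for contradiction that L is regular, and let p be the pumping length.
Take w = 0^p 1^p ∈ L (since p ≤ p ≤ 2p), with |w| = 2p ≥ p.
The pumping lemma gives a decomposition w = xyz where |xy| ≤ p and y is nonempty.
Because |xy| ≤ p and w begins with p copies of 0, we have y = 0^k with 1 ≤ k ≤ p.
Pump with i = 2: xy^2z = 0^{p+k} 1^p. Now n = p+k > p = m, so the condition n ≤ m fails. Thus xy^2z ∉ L.
This is a contradiction; hence L is not regular.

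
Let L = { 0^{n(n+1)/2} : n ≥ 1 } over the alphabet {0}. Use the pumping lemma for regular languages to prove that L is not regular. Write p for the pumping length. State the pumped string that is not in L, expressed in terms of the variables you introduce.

Toward a contradiction, assume L is regular with pumping length p.
Take w = 0^{p(p+1)/2} ∈ L with |w| = p(p+1)/2 ≥ p.
The pumping lemma gives a decomposition w = xyz where |xy| ≤ p and |y| > 0.
Then y = 0^k for some k with 1 ≤ k ≤ p.
Pump with i = 2: xy^2z = 0^{p(p+1)/2+k}. Since 1 ≤ k ≤ p, p(p+1)/2 < p(p+1)/2+k ≤ p(p+1)/2+p < (p+1)(p+2)/2, so p(p+1)/2+k is strictly between consecutive triangular numbers. So xy^2z ∉ L.
This contradicts the pumping lemma, so L is not regular.

0^{p(p+1)/2+k}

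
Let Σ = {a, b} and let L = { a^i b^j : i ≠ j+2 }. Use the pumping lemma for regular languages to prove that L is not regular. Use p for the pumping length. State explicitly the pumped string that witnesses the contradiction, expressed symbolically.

a^{p+p!} b^{p+p!-2}

Toward a contradiction, assume L is regular with pumping length p.
Choose w = a^p b^{p+p!-2}. Since p ≠ (p+p!-2)+2 = p+p!, w ∈ L; and |w| ≥ p.
Write w = xyz as guaranteed by the lemma, with |xy| ≤ p and |y| ≥ 1.
Since the first p symbols of w are all a's and |xy| ≤ p, y lies entirely in the leading a-block: y = a^k for some k with 1 ≤ k ≤ p.
Since 1 ≤ k ≤ p, k divides p!; set t = 1 + p!/k. Then xy^t z has p + (p!/k)·k = p + p! copies of a. Now the a-count is p+p! and (b-count)+2 = (p+p!-2)+2 = p+p!, so i ≠ j+2 fails. So xy^t z = a^{p+p!} b^{p+p!-2} ∉ L.
Contradiction. Therefore L is not regular.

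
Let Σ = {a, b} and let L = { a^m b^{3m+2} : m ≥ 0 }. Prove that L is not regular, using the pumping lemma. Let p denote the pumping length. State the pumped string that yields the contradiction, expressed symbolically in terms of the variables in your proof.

Toward a contradiction, assume L is regular with pumping length p.
Choose w = a^p b^{3p+2}, which is in L with |w| = 4p+2 ≥ p.
By the pumping lemma, w = xyz with |xy| ≤ p and |y| ≥ 1.
The first p characters of w are a's, so xy (and hence y) consists only of a's. Write y = a^k, 1 ≤ k ≤ p.
Pump with i = 2: xy^2z = a^{p+k} b^{3p+2}. For this to lie in L we would need 3p+2 = 3(p+k)+2, which forces k = 0. But k ≥ 1, so xy^2z ∉ L.
This is a contradiction; hence L is not regular.

a^{p+k} b^{3p+2}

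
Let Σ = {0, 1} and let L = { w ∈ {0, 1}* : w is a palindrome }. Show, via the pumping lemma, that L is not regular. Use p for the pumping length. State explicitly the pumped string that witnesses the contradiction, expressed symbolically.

0^{p+k} 1 0^p

Suppose for contradiction that L is regular, and let p be the pumping length.
Take w = 0^p 1 0^p, a palindrome of length 2p+1 ≥ p.
By the pumping lemma, w = xyz with |xy| ≤ p and |y| > 0.
Because |xy| ≤ p and w begins with p copies of 0, we have y = 0^k with 1 ≤ k ≤ p.
Pump with i = 2: xy^2z = 0^{p+k} 1 0^p. Its reverse is 0^p 1 0^{p+k}, which differs from xy^2z since k ≥ 1. So xy^2z is not a palindrome and xy^2z ∉ L.
Contradiction. Therefore L is not regular.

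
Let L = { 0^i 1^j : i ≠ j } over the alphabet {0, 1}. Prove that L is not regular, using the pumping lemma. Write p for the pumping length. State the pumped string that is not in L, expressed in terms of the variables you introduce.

0^{p+p!} 1^{p+p!}

Toward a contradiction, assume L is regular with pumping length p.
Choose w = 0^p 1^{p+p!}. Since p ≠ p+p!, w ∈ L; and |w| ≥ p.
Write w = xyz as guaranteed by the lemma, with |xy| ≤ p and |y| > 0.
Because |xy| ≤ p and w begins with p copies of 0, we have y = 0^k with 1 ≤ k ≤ p.
Since 1 ≤ k ≤ p, k divides p!; set t = 1 + p!/k. Then xy^t z has p + (p!/k)·k = p + p! copies of 0. Now the 0-count equals the 1-count, so i ≠ j fails. So xy^t z = 0^{p+p!} 1^{p+p!} ∉ L.
This is a contradiction; hence L is not regular.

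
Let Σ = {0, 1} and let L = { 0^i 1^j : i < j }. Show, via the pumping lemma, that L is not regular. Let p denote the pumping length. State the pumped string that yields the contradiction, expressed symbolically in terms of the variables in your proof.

0^{p+k} 1^{p+1}

Toward a contradiction, assume L is regular with pumping length p.
Choose w = 0^p 1^{p+1} ∈ L, with |w| = 2p+1 ≥ p.
By the pumping lemma, w = xyz with |xy| ≤ p and |y| > 0.
The first p characters of w are 0's, so xy (and hence y) consists only of 0's. Write y = 0^k, 1 ≤ k ≤ p.
Consider xy^2z = 0^{p+k} 1^{p+1}. Since k ≥ 1, the 0-count p+k is at least p+1, so i < j fails; thus xy^2z ∉ L.
This is a contradiction; hence L is not regular.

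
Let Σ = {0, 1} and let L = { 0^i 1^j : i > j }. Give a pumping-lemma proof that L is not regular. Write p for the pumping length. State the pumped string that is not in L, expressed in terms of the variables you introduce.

0^{p+1-k} 1^p

Toward a contradiction, assume L is regular with pumping length p.
Choose w = 0^{p+1} 1^p ∈ L, with |w| = 2p+1 ≥ p.
By the pumping lemma, w = xyz with |xy| ≤ p and |y| > 0.
The first p characters of w are 0's, so xy (and hence y) consists only of 0's. Write y = 0^k, 1 ≤ k ≤ p.
Consider xy^0z = xz = 0^{p+1-k} 1^p. Since k ≥ 1, the 0-count p+1-k is at most p, so i > j fails; thus xz ∉ L.
Contradiction. Therefore L is not regular.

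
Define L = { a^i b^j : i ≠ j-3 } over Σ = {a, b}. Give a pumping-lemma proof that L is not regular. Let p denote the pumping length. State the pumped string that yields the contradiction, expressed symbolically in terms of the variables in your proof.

a^{p+p!} b^{p+p!+3}

Assume L is regular; let p be its pumping constant.
Choose w = a^p b^{p+p!+3}. Since p ≠ (p+p!+3)-3 = p+p!, w ∈ L; and |w| ≥ p.
By the pumping lemma, w = xyz with |xy| ≤ p and |y| > 0.
Since the first p symbols of w are all a's and |xy| ≤ p, y lies entirely in the leading a-block: y = a^k for some k with 1 ≤ k ≤ p.
Since 1 ≤ k ≤ p, k divides p!; set t = 1 + p!/k. Then xy^t z has p + (p!/k)·k = p + p! copies of a. Now the a-count is p+p! and (b-count)-3 = (p+p!+3)-3 = p+p!, so i ≠ j-3 fails. So xy^t z = a^{p+p!} b^{p+p!+3} ∉ L.
This is a contradiction; hence L is not regular.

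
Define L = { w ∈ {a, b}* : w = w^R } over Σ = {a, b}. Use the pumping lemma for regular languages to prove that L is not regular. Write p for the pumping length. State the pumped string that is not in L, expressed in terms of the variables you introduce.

a^{p+k} b a^p

Suppose for contradiction that L is regular, and let p be the pumping length.
Take w = a^p b a^p, a palindrome of length 2p+1 ≥ p.
By the pumping lemma, w = xyz with |xy| ≤ p and |y| ≥ 1.
Because |xy| ≤ p and w begins with p copies of a, we have y = a^k with 1 ≤ k ≤ p.
Pump with i = 2: xy^2z = a^{p+k} b a^p. Its reverse is a^p b a^{p+k}, which differs from xy^2z since k ≥ 1. So xy^2z is not a palindrome and xy^2z ∉ L.
Contradiction. Therefore L is not regular.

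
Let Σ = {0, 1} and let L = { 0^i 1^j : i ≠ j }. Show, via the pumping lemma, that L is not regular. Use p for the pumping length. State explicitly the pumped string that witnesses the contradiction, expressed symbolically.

0^{p+p!} 1^{p+p!}

Assume L is regular; let p be its pumping constant.
Choose w = 0^p 1^{p+p!}. Since p ≠ p+p!, w ∈ L; and |w| ≥ p.
By the pumping lemma, w = xyz with |xy| ≤ p and |y| > 0.
Since the first p symbols of w are all 0's and |xy| ≤ p, y lies entirely in the leading 0-block: y = 0^k for some k with 1 ≤ k ≤ p.
Since 1 ≤ k ≤ p, k divides p!; set t = 1 + p!/k. Then xy^t z has p + (p!/k)·k = p + p! copies of 0. Now the 0-count equals the 1-count, so i ≠ j fails. So xy^t z = 0^{p+p!} 1^{p+p!} ∉ L.
This is a contradiction; hence L is not regular.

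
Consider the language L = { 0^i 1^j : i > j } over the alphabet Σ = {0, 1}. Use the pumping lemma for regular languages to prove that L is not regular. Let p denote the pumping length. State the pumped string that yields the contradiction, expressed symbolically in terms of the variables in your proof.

0^{p+1-k} 1^p

Assume L is regular. Let p be the pumping length given by the pumping lemma.
Choose w = 0^{p+1} 1^p ∈ L, with |w| = 2p+1 ≥ p.
The pumping lemma gives a decomposition w = xyz where |xy| ≤ p and |y| ≥ 1.
Because |xy| ≤ p and w begins with p copies of 0, we have y = 0^k with 1 ≤ k ≤ p.
Consider xy^0z = xz = 0^{p+1-k} 1^p. Since k ≥ 1, the 0-count p+1-k is at most p, so i > j fails; thus xz ∉ L.
This is a contradiction; hence L is not regular.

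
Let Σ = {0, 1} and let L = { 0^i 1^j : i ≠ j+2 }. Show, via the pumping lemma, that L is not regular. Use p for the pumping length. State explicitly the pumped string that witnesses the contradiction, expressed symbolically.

Toward a contradiction, assume L is regular with pumping length p.
Choose w = 0^p 1^{p+p!-2}. Since p ≠ (p+p!-2)+2 = p+p!, w ∈ L; and |w| ≥ p.
Write w = xyz as guaranteed by the lemma, with |xy| ≤ p and y is nonempty.
The first p characters of w are 0's, so xy (and hence y) consists only of 0's. Write y = 0^k, 1 ≤ k ≤ p.
Since 1 ≤ k ≤ p, k divides p!; set t = 1 + p!/k. Then xy^t z has p + (p!/k)·k = p + p! copies of 0. Now the 0-count is p+p! and (1-count)+2 = (p+p!-2)+2 = p+p!, so i ≠ j+2 fails. So xy^t z = 0^{p+p!} 1^{p+p!-2} ∉ L.
This is a contradiction; hence L is not regular.

0^{p+p!} 1^{p+p!-2}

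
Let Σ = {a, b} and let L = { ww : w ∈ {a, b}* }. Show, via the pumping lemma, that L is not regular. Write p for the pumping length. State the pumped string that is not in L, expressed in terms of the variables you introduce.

Assume L is regular; let p be its pumping constant.
Take w = a^p b^p a^p b^p = uu where u = a^pb^p; then w ∈ L and |w| = 4p ≥ p.
Write w = xyz as guaranteed by the lemma, with |xy| ≤ p and |y| > 0.
The first p characters of w are a's, so xy (and hence y) consists only of a's. Write y = a^k, 1 ≤ k ≤ p.
Pump with i = 2: xy^2z = a^{p+k} b^p a^p b^p, of length 4p+k. Suppose this equals vv. The string starts with a and ends with b, so v does too; thus the boundary between the two copies of v is a b→a transition. There is exactly one such transition, at position 2p+k, so |v| = 2p+k and |vv| = 4p+2k ≠ 4p+k since k ≥ 1. So xy^2z ∉ L.
This contradicts the pumping lemma, so L is not regular.

a^{p+k} b^p a^p b^p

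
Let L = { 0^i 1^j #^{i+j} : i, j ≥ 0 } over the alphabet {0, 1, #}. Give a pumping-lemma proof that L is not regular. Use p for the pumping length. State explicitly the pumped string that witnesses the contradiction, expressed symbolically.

0^{p+k} 1^p #^{2p}

Assume L is regular; let p be its pumping constant.
Take w = 0^p 1^p #^{2p} ∈ L (with i=j=p, i+j=2p), |w| = 4p ≥ p.
Write w = xyz as guaranteed by the lemma, with |xy| ≤ p and |y| > 0.
The first p characters of w are 0's, so xy (and hence y) consists only of 0's. Write y = 0^k, 1 ≤ k ≤ p.
Consider xy^2z = 0^{p+k} 1^p #^{2p}. Now the 0- and 1-counts sum to 2p+k, but the #-count is 2p ≠ 2p+k. So xy^2z ∉ L.
This contradicts the pumping lemma, so L is not regular.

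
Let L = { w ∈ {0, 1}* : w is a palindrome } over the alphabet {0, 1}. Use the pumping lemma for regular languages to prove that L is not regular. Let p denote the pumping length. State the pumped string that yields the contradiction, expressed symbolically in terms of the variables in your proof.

Assume L is regular. Let p be the pumping length given by the pumping lemma.
Take w = 0^p 1 0^p, a palindrome of length 2p+1 ≥ p.
By the pumping lemma, w = xyz with |xy| ≤ p and |y| > 0.
Since the first p symbols of w are all 0's and |xy| ≤ p, y lies entirely in the leading 0-block: y = 0^k for some k with 1 ≤ k ≤ p.
Pump with i = 2: xy^2z = 0^{p+k} 1 0^p. Its reverse is 0^p 1 0^{p+k}, which differs from xy^2z since k ≥ 1. So xy^2z is not a palindrome and xy^2z ∉ L.
This contradicts the pumping lemma, so L is not regular.

0^{p+k} 1 0^p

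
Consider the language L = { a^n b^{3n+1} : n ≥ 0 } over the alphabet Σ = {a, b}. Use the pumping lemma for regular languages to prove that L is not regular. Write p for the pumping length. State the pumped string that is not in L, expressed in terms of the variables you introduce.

a^{p+k} b^{3p+1}

Toward a contradiction, assume L is regular with pumping length p.
Let w = a^p b^{3p+1} ∈ L; note |w| = 4p+1 ≥ p.
Write w = xyz as guaranteed by the lemma, with |xy| ≤ p and |y| > 0.
Because |xy| ≤ p and w begins with p copies of a, we have y = a^k with 1 ≤ k ≤ p.
Pump with i = 2: xy^2z = a^{p+k} b^{3p+1}. For this to lie in L we would need 3p+1 = 3(p+k)+1, which forces k = 0. But k ≥ 1, so xy^2z ∉ L.
This is a contradiction; hence L is not regular.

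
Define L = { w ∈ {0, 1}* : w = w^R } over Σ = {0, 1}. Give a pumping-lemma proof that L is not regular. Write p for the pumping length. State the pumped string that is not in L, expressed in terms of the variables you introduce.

Assume L is regular. Let p be the pumping length given by the pumping lemma.
Take w = 0^p 1 0^p, a palindrome of length 2p+1 ≥ p.
Write w = xyz as guaranteed by the lemma, with |xy| ≤ p and |y| ≥ 1.
Because |xy| ≤ p and w begins with p copies of 0, we have y = 0^k with 1 ≤ k ≤ p.
Pump with i = 2: xy^2z = 0^{p+k} 1 0^p. Its reverse is 0^p 1 0^{p+k}, which differs from xy^2z since k ≥ 1. So xy^2z is not a palindrome and xy^2z ∉ L.
Contradiction. Therefore L is not regular.

0^{p+k} 1 0^p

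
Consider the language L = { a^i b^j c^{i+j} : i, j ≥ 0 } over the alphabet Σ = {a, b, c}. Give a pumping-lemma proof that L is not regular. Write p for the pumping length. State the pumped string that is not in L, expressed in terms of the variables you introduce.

a^{p+k} b^p c^{2p}

Assume L is regular. Let p be the pumping length given by the pumping lemma.
Take w = a^p b^p c^{2p} ∈ L (with i=j=p, i+j=2p), |w| = 4p ≥ p.
By the pumping lemma, w = xyz with |xy| ≤ p and |y| ≥ 1.
Since the first p symbols of w are all a's and |xy| ≤ p, y lies entirely in the leading a-block: y = a^k for some k with 1 ≤ k ≤ p.
Consider xy^2z = a^{p+k} b^p c^{2p}. Now the a- and b-counts sum to 2p+k, but the c-count is 2p ≠ 2p+k. So xy^2z ∉ L.
This contradicts the pumping lemma, so L is not regular.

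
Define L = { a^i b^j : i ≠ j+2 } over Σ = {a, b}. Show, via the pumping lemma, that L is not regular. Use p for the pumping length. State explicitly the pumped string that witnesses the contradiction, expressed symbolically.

a^{p+p!} b^{p+p!-2}

Assume L is regular; let p be its pumping constant.
Choose w = a^p b^{p+p!-2}. Since p ≠ (p+p!-2)+2 = p+p!, w ∈ L; and |w| ≥ p.
Write w = xyz as guaranteed by the lemma, with |xy| ≤ p and |y| ≥ 1.
Since the first p symbols of w are all a's and |xy| ≤ p, y lies entirely in the leading a-block: y = a^k for some k with 1 ≤ k ≤ p.
Since 1 ≤ k ≤ p, k divides p!; set t = 1 + p!/k. Then xy^t z has p + (p!/k)·k = p + p! copies of a. Now the a-count is p+p! and (b-count)+2 = (p+p!-2)+2 = p+p!, so i ≠ j+2 fails. So xy^t z = a^{p+p!} b^{p+p!-2} ∉ L.
This contradicts the pumping lemma, so L is not regular.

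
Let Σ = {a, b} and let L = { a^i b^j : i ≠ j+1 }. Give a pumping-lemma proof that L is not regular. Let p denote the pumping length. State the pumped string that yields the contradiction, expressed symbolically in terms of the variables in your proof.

a^{p+p!} b^{p+p!-1}

Suppose for contradiction that L is regular, and let p be the pumping length.
Choose w = a^p b^{p+p!-1}. Since p ≠ (p+p!-1)+1 = p+p!, w ∈ L; and |w| ≥ p.
By the pumping lemma, w = xyz with |xy| ≤ p and y is nonempty.
Since the first p symbols of w are all a's and |xy| ≤ p, y lies entirely in the leading a-block: y = a^k for some k with 1 ≤ k ≤ p.
Since 1 ≤ k ≤ p, k divides p!; set t = 1 + p!/k. Then xy^t z has p + (p!/k)·k = p + p! copies of a. Now the a-count is p+p! and (b-count)+1 = (p+p!-1)+1 = p+p!, so i ≠ j+1 fails. So xy^t z = a^{p+p!} b^{p+p!-1} ∉ L.
This contradicts the pumping lemma, so L is not regular.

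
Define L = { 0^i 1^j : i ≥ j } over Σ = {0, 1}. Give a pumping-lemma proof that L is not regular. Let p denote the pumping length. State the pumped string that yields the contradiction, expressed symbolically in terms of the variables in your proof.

0^{p-k} 1^p

Toward a contradiction, assume L is regular with pumping length p.
Choose w = 0^p 1^p ∈ L, with |w| = 2p ≥ p.
The pumping lemma gives a decomposition w = xyz where |xy| ≤ p and y is nonempty.
Since the first p symbols of w are all 0's and |xy| ≤ p, y lies entirely in the leading 0-block: y = 0^k for some k with 1 ≤ k ≤ p.
Consider xy^0z = xz = 0^{p-k} 1^p. Since k ≥ 1, the 0-count p-k is less than p, so i ≥ j fails; thus xz ∉ L.
Contradiction. Therefore L is not regular.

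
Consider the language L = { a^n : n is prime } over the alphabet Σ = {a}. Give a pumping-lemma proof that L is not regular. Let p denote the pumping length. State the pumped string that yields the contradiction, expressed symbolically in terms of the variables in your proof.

a^{q(1+k)}

Toward a contradiction, assume L is regular with pumping length p.
Let q be a prime with q ≥ p+2 (infinitely many primes exist), and take w = a^q ∈ L with |w| = q ≥ p.
By the pumping lemma, w = xyz with |xy| ≤ p and |y| ≥ 1.
Then y = a^k for some k with 1 ≤ k ≤ p.
Since 1 ≤ k ≤ p, |xz| = q-k. Pump with i = q+1: |xy^{q+1}z| = (q-k)+(q+1)k = q+qk = q(1+k), which is composite (both factors ≥ 2). So xy^{q+1}z = a^{q(1+k)} ∉ L.
This contradicts the pumping lemma, so L is not regular.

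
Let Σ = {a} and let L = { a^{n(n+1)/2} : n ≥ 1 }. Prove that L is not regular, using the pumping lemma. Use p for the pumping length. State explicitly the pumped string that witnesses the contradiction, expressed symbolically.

a^{p(p+1)/2+k}

Toward a contradiction, assume L is regular with pumping length p.
Take w = a^{p(p+1)/2} ∈ L with |w| = p(p+1)/2 ≥ p.
By the pumping lemma, w = xyz with |xy| ≤ p and y is nonempty.
Then y = a^k for some k with 1 ≤ k ≤ p.
Pump with i = 2: xy^2z = a^{p(p+1)/2+k}. Since 1 ≤ k ≤ p, p(p+1)/2 < p(p+1)/2+k ≤ p(p+1)/2+p < (p+1)(p+2)/2, so p(p+1)/2+k is strictly between consecutive triangular numbers. So xy^2z ∉ L.
Contradiction. Therefore L is not regular.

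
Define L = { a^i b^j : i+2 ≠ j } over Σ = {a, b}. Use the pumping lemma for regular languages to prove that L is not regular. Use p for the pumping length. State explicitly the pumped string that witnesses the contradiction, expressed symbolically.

Toward a contradiction, assume L is regular with pumping length p.
Choose w = a^p b^{p+p!+2}. Since p ≠ (p+p!+2)-2 = p+p!, w ∈ L; and |w| ≥ p.
Write w = xyz as guaranteed by the lemma, with |xy| ≤ p and y is nonempty.
The first p characters of w are a's, so xy (and hence y) consists only of a's. Write y = a^k, 1 ≤ k ≤ p.
Since 1 ≤ k ≤ p, k divides p!; set t = 1 + p!/k. Then xy^t z has p + (p!/k)·k = p + p! copies of a. Now the a-count is p+p! and (b-count)-2 = (p+p!+2)-2 = p+p!, so i+2 ≠ j fails. So xy^t z = a^{p+p!} b^{p+p!+2} ∉ L.
This is a contradiction; hence L is not regular.

a^{p+p!} b^{p+p!+2}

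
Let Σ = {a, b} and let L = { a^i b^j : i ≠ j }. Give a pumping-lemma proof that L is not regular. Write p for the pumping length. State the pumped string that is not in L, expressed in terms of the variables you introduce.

Assume L is regular; let p be its pumping constant.
Choose w = a^p b^{p+p!}. Since p ≠ p+p!, w ∈ L; and |w| ≥ p.
Write w = xyz as guaranteed by the lemma, with |xy| ≤ p and |y| > 0.
Since the first p symbols of w are all a's and |xy| ≤ p, y lies entirely in the leading a-block: y = a^k for some k with 1 ≤ k ≤ p.
Since 1 ≤ k ≤ p, k divides p!; set t = 1 + p!/k. Then xy^t z has p + (p!/k)·k = p + p! copies of a. Now the a-count equals the b-count, so i ≠ j fails. So xy^t z = a^{p+p!} b^{p+p!} ∉ L.
This is a contradiction; hence L is not regular.

a^{p+p!} b^{p+p!}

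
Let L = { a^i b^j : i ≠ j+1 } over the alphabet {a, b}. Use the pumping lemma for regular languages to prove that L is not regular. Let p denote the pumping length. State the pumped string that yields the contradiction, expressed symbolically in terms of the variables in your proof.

a^{p+p!} b^{p+p!-1}

Toward a contradiction, assume L is regular with pumping length p.
Choose w = a^p b^{p+p!-1}. Since p ≠ (p+p!-1)+1 = p+p!, w ∈ L; and |w| ≥ p.
The pumping lemma gives a decomposition w = xyz where |xy| ≤ p and |y| > 0.
The first p characters of w are a's, so xy (and hence y) consists only of a's. Write y = a^k, 1 ≤ k ≤ p.
Since 1 ≤ k ≤ p, k divides p!; set t = 1 + p!/k. Then xy^t z has p + (p!/k)·k = p + p! copies of a. Now the a-count is p+p! and (b-count)+1 = (p+p!-1)+1 = p+p!, so i ≠ j+1 fails. So xy^t z = a^{p+p!} b^{p+p!-1} ∉ L.
This contradicts the pumping lemma, so L is not regular.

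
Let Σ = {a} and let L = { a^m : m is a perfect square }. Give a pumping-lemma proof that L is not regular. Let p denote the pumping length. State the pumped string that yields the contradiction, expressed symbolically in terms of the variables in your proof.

Assume L is regular; let p be its pumping constant.
Take w = a^{p²} ∈ L with |w| = p² ≥ p.
The pumping lemma gives a decomposition w = xyz where |xy| ≤ p and |y| > 0.
Then y = a^k for some k with 1 ≤ k ≤ p.
Pump with i = 2: xy^2z = a^{p²+k}. Since 1 ≤ k ≤ p, p² < p²+k ≤ p²+p < (p+1)², so p²+k lies strictly between consecutive squares and is not a perfect square. So xy^2z ∉ L.
This is a contradiction; hence L is not regular.

a^{p²+k}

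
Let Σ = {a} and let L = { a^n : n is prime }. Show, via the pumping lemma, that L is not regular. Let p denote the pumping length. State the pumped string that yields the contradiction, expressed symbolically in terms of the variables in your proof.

Toward a contradiction, assume L is regular with pumping length p.
Let q be a prime with q ≥ p+2 (infinitely many primes exist), and take w = a^q ∈ L with |w| = q ≥ p.
Write w = xyz as guaranteed by the lemma, with |xy| ≤ p and |y| ≥ 1.
Then y = a^k for some k with 1 ≤ k ≤ p.
Since 1 ≤ k ≤ p, |xz| = q-k. Pump with i = q+1: |xy^{q+1}z| = (q-k)+(q+1)k = q+qk = q(1+k), which is composite (both factors ≥ 2). So xy^{q+1}z = a^{q(1+k)} ∉ L.
Contradiction. Therefore L is not regular.

a^{q(1+k)}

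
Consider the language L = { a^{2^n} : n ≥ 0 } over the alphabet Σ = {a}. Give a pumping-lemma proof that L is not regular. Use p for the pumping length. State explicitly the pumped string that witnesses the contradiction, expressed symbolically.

a^{2^p+k}

Assume L is regular. Let p be the pumping length given by the pumping lemma.
Take w = a^{2^p} ∈ L with |w| = 2^p ≥ p.
By the pumping lemma, w = xyz with |xy| ≤ p and |y| > 0.
Then y = a^k for some k with 1 ≤ k ≤ p.
Pump with i = 2: xy^2z = a^{2^p+k}. Since 1 ≤ k ≤ p < 2^p, we have 2^p < 2^p+k < 2^{p+1}, so 2^p+k is not a power of 2. So xy^2z ∉ L.
Contradiction. Therefore L is not regular.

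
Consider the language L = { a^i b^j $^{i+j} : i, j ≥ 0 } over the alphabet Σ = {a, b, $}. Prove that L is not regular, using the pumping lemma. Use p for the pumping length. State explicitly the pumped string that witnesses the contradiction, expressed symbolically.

Assume L is regular; let p be its pumping constant.
Take w = a^p b^p $^{2p} ∈ L (with i=j=p, i+j=2p), |w| = 4p ≥ p.
Write w = xyz as guaranteed by the lemma, with |xy| ≤ p and |y| > 0.
Because |xy| ≤ p and w begins with p copies of a, we have y = a^k with 1 ≤ k ≤ p.
Consider xy^2z = a^{p+k} b^p $^{2p}. Now the a- and b-counts sum to 2p+k, but the $-count is 2p ≠ 2p+k. So xy^2z ∉ L.
Contradiction. Therefore L is not regular.

a^{p+k} b^p $^{2p}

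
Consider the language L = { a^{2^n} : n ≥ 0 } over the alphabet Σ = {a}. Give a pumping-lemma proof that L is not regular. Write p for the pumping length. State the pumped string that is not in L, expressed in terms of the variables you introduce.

Toward a contradiction, assume L is regular with pumping length p.
Take w = a^{2^p} ∈ L with |w| = 2^p ≥ p.
By the pumping lemma, w = xyz with |xy| ≤ p and |y| > 0.
Then y = a^k for some k with 1 ≤ k ≤ p.
Pump with i = 2: xy^2z = a^{2^p+k}. Since 1 ≤ k ≤ p < 2^p, we have 2^p < 2^p+k < 2^{p+1}, so 2^p+k is not a power of 2. So xy^2z ∉ L.
Contradiction. Therefore L is not regular.

a^{2^p+k}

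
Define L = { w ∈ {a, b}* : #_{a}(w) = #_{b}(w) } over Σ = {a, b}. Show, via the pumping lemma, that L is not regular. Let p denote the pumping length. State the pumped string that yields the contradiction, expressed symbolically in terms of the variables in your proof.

Toward a contradiction, assume L is regular with pumping length p.
Choose w = a^p b^p ∈ L with |w| = 2p ≥ p.
Write w = xyz as guaranteed by the lemma, with |xy| ≤ p and |y| > 0.
Because |xy| ≤ p and w begins with p copies of a, we have y = a^k with 1 ≤ k ≤ p.
Pump with i = 2: xy^2z = a^{p+k} b^p has p+k occurrences of a but only p of b. Since k ≥ 1 the counts differ, so xy^2z ∉ L.
Contradiction. Therefore L is not regular.

a^{p+k} b^p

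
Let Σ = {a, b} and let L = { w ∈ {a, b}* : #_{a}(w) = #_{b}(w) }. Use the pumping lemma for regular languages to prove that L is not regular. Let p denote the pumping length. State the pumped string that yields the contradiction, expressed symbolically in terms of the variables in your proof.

Assume L is regular; let p be its pumping constant.
Choose w = a^p b^p ∈ L with |w| = 2p ≥ p.
The pumping lemma gives a decomposition w = xyz where |xy| ≤ p and |y| > 0.
Since the first p symbols of w are all a's and |xy| ≤ p, y lies entirely in the leading a-block: y = a^k for some k with 1 ≤ k ≤ p.
Pump with i = 2: xy^2z = a^{p+k} b^p has p+k occurrences of a but only p of b. Since k ≥ 1 the counts differ, so xy^2z ∉ L.
This is a contradiction; hence L is not regular.

a^{p+k} b^p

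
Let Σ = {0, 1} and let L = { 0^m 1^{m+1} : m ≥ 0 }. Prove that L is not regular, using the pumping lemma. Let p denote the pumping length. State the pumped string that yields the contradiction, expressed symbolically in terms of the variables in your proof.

0^{p+k} 1^{p+1}

Assume L is regular. Let p be the pumping length given by the pumping lemma.
Choose w = 0^p 1^{p+1}, which is in L with |w| = 2p+1 ≥ p.
Write w = xyz as guaranteed by the lemma, with |xy| ≤ p and |y| > 0.
Because |xy| ≤ p and w begins with p copies of 0, we have y = 0^k with 1 ≤ k ≤ p.
Pump with i = 2: xy^2z = 0^{p+k} 1^{p+1}. For this to lie in L we would need p+1 = (p+k)+1, which forces k = 0. But k ≥ 1, so xy^2z ∉ L.
Contradiction. Therefore L is not regular.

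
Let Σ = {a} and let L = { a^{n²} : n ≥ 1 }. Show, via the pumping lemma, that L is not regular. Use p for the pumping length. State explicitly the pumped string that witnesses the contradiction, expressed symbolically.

a^{p²+k}

Toward a contradiction, assume L is regular with pumping length p.
Take w = a^{p²} ∈ L with |w| = p² ≥ p.
Write w = xyz as guaranteed by the lemma, with |xy| ≤ p and |y| > 0.
Then y = a^k for some k with 1 ≤ k ≤ p.
Pump with i = 2: xy^2z = a^{p²+k}. Since 1 ≤ k ≤ p, p² < p²+k ≤ p²+p < (p+1)², so p²+k lies strictly between consecutive squares and is not a perfect square. So xy^2z ∉ L.
This contradicts the pumping lemma, so L is not regular.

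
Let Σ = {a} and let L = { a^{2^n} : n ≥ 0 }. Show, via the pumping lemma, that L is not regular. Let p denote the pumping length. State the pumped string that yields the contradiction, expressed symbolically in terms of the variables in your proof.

a^{2^p+k}

Assume L is regular. Let p be the pumping length given by the pumping lemma.
Take w = a^{2^p} ∈ L with |w| = 2^p ≥ p.
By the pumping lemma, w = xyz with |xy| ≤ p and |y| ≥ 1.
Then y = a^k for some k with 1 ≤ k ≤ p.
Pump with i = 2: xy^2z = a^{2^p+k}. Since 1 ≤ k ≤ p < 2^p, we have 2^p < 2^p+k < 2^{p+1}, so 2^p+k is not a power of 2. So xy^2z ∉ L.
This contradicts the pumping lemma, so L is not regular.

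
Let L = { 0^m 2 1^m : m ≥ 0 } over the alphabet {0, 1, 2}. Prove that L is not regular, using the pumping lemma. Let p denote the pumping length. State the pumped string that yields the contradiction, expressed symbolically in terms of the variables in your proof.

Assume L is regular. Let p be the pumping length given by the pumping lemma.
Take w = 0^p 2 1^p ∈ L with |w| = 2p+1 ≥ p.
Write w = xyz as guaranteed by the lemma, with |xy| ≤ p and |y| > 0.
Because |xy| ≤ p and w begins with p copies of 0, we have y = 0^k with 1 ≤ k ≤ p.
Pump with i = 2: xy^2z = 0^{p+k} 2 1^p, which would require p+k = p. But k ≥ 1, so xy^2z ∉ L.
This is a contradiction; hence L is not regular.

0^{p+k} 2 1^p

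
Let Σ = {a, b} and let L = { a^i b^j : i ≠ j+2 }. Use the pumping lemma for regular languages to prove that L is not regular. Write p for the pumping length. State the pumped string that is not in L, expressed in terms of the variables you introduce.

a^{p+p!} b^{p+p!-2}

Toward a contradiction, assume L is regular with pumping length p.
Choose w = a^p b^{p+p!-2}. Since p ≠ (p+p!-2)+2 = p+p!, w ∈ L; and |w| ≥ p.
The pumping lemma gives a decomposition w = xyz where |xy| ≤ p and |y| ≥ 1.
Because |xy| ≤ p and w begins with p copies of a, we have y = a^k with 1 ≤ k ≤ p.
Since 1 ≤ k ≤ p, k divides p!; set t = 1 + p!/k. Then xy^t z has p + (p!/k)·k = p + p! copies of a. Now the a-count is p+p! and (b-count)+2 = (p+p!-2)+2 = p+p!, so i ≠ j+2 fails. So xy^t z = a^{p+p!} b^{p+p!-2} ∉ L.
This contradicts the pumping lemma, so L is not regular.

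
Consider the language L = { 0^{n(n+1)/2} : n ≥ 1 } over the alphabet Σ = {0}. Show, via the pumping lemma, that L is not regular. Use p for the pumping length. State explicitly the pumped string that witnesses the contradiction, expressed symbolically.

0^{p(p+1)/2+k}

Toward a contradiction, assume L is regular with pumping length p.
Take w = 0^{p(p+1)/2} ∈ L with |w| = p(p+1)/2 ≥ p.
By the pumping lemma, w = xyz with |xy| ≤ p and |y| > 0.
Then y = 0^k for some k with 1 ≤ k ≤ p.
Pump with i = 2: xy^2z = 0^{p(p+1)/2+k}. Since 1 ≤ k ≤ p, p(p+1)/2 < p(p+1)/2+k ≤ p(p+1)/2+p < (p+1)(p+2)/2, so p(p+1)/2+k is strictly between consecutive triangular numbers. So xy^2z ∉ L.
This contradicts the pumping lemma, so L is not regular.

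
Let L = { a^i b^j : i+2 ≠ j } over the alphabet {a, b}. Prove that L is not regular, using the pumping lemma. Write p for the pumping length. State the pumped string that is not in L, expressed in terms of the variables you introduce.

Suppose for contradiction that L is regular, and let p be the pumping length.
Choose w = a^p b^{p+p!+2}. Since p ≠ (p+p!+2)-2 = p+p!, w ∈ L; and |w| ≥ p.
By the pumping lemma, w = xyz with |xy| ≤ p and y is nonempty.
Since the first p symbols of w are all a's and |xy| ≤ p, y lies entirely in the leading a-block: y = a^k for some k with 1 ≤ k ≤ p.
Since 1 ≤ k ≤ p, k divides p!; set t = 1 + p!/k. Then xy^t z has p + (p!/k)·k = p + p! copies of a. Now the a-count is p+p! and (b-count)-2 = (p+p!+2)-2 = p+p!, so i+2 ≠ j fails. So xy^t z = a^{p+p!} b^{p+p!+2} ∉ L.
This is a contradiction; hence L is not regular.

a^{p+p!} b^{p+p!+2}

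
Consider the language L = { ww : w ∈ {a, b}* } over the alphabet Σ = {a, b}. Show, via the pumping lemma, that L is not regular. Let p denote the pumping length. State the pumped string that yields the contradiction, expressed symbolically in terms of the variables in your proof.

a^{p+k} b^p a^p b^p

Suppose for contradiction that L is regular, and let p be the pumping length.
Take w = a^p b^p a^p b^p = uu where u = a^pb^p; then w ∈ L and |w| = 4p ≥ p.
The pumping lemma gives a decomposition w = xyz where |xy| ≤ p and y is nonempty.
The first p characters of w are a's, so xy (and hence y) consists only of a's. Write y = a^k, 1 ≤ k ≤ p.
Pump with i = 2: xy^2z = a^{p+k} b^p a^p b^p, of length 4p+k. Suppose this equals vv. The string starts with a and ends with b, so v does too; thus the boundary between the two copies of v is a b→a transition. There is exactly one such transition, at position 2p+k, so |v| = 2p+k and |vv| = 4p+2k ≠ 4p+k since k ≥ 1. So xy^2z ∉ L.
Contradiction. Therefore L is not regular.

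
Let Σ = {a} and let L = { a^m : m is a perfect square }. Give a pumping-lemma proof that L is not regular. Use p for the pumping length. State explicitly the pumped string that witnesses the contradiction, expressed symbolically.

a^{p²+k}

Toward a contradiction, assume L is regular with pumping length p.
Take w = a^{p²} ∈ L with |w| = p² ≥ p.
By the pumping lemma, w = xyz with |xy| ≤ p and |y| > 0.
Then y = a^k for some k with 1 ≤ k ≤ p.
Pump with i = 2: xy^2z = a^{p²+k}. Since 1 ≤ k ≤ p, p² < p²+k ≤ p²+p < (p+1)², so p²+k lies strictly between consecutive squares and is not a perfect square. So xy^2z ∉ L.
This contradicts the pumping lemma, so L is not regular.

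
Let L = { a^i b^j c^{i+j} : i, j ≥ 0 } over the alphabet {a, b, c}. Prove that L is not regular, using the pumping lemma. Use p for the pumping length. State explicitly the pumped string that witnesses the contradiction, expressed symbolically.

a^{p+k} b^p c^{2p}

Assume L is regular; let p be its pumping constant.
Take w = a^p b^p c^{2p} ∈ L (with i=j=p, i+j=2p), |w| = 4p ≥ p.
The pumping lemma gives a decomposition w = xyz where |xy| ≤ p and |y| ≥ 1.
Since the first p symbols of w are all a's and |xy| ≤ p, y lies entirely in the leading a-block: y = a^k for some k with 1 ≤ k ≤ p.
Consider xy^2z = a^{p+k} b^p c^{2p}. Now the a- and b-counts sum to 2p+k, but the c-count is 2p ≠ 2p+k. So xy^2z ∉ L.
This is a contradiction; hence L is not regular.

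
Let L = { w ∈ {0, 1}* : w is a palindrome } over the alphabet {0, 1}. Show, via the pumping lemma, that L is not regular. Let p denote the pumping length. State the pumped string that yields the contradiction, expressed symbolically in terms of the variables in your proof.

Assume L is regular; let p be its pumping constant.
Take w = 0^p 1 0^p, a palindrome of length 2p+1 ≥ p.
By the pumping lemma, w = xyz with |xy| ≤ p and y is nonempty.
Because |xy| ≤ p and w begins with p copies of 0, we have y = 0^k with 1 ≤ k ≤ p.
Pump with i = 2: xy^2z = 0^{p+k} 1 0^p. Its reverse is 0^p 1 0^{p+k}, which differs from xy^2z since k ≥ 1. So xy^2z is not a palindrome and xy^2z ∉ L.
This contradicts the pumping lemma, so L is not regular.

0^{p+k} 1 0^p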